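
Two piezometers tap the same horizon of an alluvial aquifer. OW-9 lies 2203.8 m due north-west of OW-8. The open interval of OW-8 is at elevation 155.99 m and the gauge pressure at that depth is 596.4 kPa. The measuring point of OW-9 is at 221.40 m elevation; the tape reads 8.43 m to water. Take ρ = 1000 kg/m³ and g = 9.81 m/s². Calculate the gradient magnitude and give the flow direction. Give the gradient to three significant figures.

Pressure head at OW-8: ψ = P/(ρg) = 596.4×1000 / (1000 × 9.81) = 60.80 m.
Total head at OW-8: h = z + ψ = 155.99 + 60.80 = 216.79 m.
Total head at OW-9: h = 221.40 − 8.43 = 212.97 m.
Head difference: h(OW-8) − h(OW-9) = 216.79 − 212.97 = 3.82 m.
Hydraulic gradient: i = |Δh| / L = 3.82 / 2203.8 = 0.00173.
Flow is from higher to lower head: from OW-8 toward OW-9, i.e. toward the north-west.

i ≈ 0.00173; groundwater flows toward the north-west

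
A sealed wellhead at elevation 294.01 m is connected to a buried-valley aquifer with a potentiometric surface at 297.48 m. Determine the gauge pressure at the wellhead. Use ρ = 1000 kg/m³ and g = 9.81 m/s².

P ≈ 34.0 kPa

Head above the cap: Δh = 297.48 − 294.01 = 3.47 m.
P = ρgΔh = 1000 × 9.81 × 3.47 = 34041 Pa ≈ 34.0 kPa.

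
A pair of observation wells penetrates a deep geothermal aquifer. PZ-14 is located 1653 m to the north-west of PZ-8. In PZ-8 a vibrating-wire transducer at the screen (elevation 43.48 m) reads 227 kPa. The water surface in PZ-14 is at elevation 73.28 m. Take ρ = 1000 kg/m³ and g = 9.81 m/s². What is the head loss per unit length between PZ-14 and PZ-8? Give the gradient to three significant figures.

Pressure head at PZ-8: ψ = P/(ρg) = 227×1000 / (1000 × 9.81) = 23.14 m.
Total head at PZ-8: h = z + ψ = 43.48 + 23.14 = 66.62 m.
Total head at PZ-14: h = 73.28 m (water level in the piezometer is the total head).
Head difference: h(PZ-8) − h(PZ-14) = 66.62 − 73.28 = -6.66 m.
Hydraulic gradient: i = |Δh| / L = 6.66 / 1653 = 0.00403.

i ≈ 0.00403 m/m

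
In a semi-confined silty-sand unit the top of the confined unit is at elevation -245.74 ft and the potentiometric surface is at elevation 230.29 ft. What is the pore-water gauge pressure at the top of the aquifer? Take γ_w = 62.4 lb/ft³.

P ≈ 206 psi

Pressure head at the aquifer top: ψ = h − z = 230.29 − (-245.74) = 476.03 ft.
P = γψ/144 = 62.4 × 476.03 / 144 = 206 psi.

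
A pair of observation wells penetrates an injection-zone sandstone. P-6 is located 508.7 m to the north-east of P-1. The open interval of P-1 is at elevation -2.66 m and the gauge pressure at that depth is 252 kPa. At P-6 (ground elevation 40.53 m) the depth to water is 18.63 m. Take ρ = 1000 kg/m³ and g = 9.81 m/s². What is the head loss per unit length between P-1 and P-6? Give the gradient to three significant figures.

i ≈ 0.00222 m/m

Pressure head at P-1: ψ = P/(ρg) = 252×1000 / (1000 × 9.81) = 25.69 m.
Total head at P-1: h = z + ψ = -2.66 + 25.69 = 23.03 m.
Total head at P-6: h = 40.53 − 18.63 = 21.90 m.
Head difference: h(P-1) − h(P-6) = 23.03 − 21.90 = 1.13 m.
Hydraulic gradient: i = |Δh| / L = 1.13 / 508.7 = 0.00222.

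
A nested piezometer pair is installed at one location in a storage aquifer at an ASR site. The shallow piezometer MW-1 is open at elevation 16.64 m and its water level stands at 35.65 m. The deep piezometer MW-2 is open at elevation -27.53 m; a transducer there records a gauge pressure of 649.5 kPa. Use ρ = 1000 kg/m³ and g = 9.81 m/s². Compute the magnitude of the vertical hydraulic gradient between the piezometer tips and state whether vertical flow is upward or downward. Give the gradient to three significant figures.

Total head at MW-1: h = 35.65 m (water level in the standpipe).
Pressure head at MW-2: ψ = P/(ρg) = 649.5×1000 / (1000 × 9.81) = 66.21 m.
Total head at MW-2: h = z + ψ = -27.53 + 66.21 = 38.68 m.
Δh = h(MW-1) − h(MW-2) = 35.65 − 38.68 = -3.03 m.
Vertical separation Δz = 16.64 − (-27.53) = 44.17 m.
|i_v| = |Δh| / Δz = 3.03 / 44.17 = 0.0686.
Head is higher in the deep piezometer, so vertical flow is upward (discharge condition).

|i_v| ≈ 0.0686; vertical flow is upward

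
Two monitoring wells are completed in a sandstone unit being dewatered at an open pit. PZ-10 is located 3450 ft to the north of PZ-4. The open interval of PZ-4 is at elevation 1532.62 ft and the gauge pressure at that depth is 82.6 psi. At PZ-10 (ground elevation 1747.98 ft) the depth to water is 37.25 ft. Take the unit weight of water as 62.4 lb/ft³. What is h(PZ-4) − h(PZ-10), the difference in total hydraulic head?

Pressure head at PZ-4: ψ = 144·P/γ = 144 × 82.6 / 62.4 = 190.62 ft.
Total head at PZ-4: h = z + ψ = 1532.62 + 190.62 = 1723.24 ft.
Total head at PZ-10: h = 1747.98 − 37.25 = 1710.73 ft.
Head difference: h(PZ-4) − h(PZ-10) = 1723.24 − 1710.73 = 12.51 ft.

Δh ≈ 12.51 ft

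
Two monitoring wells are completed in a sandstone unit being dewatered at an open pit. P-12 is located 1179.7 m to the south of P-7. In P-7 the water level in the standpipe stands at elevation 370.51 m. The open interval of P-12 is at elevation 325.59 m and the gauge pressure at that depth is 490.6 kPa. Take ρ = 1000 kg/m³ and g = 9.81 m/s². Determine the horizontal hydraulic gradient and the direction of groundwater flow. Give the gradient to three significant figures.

i ≈ 0.00431; groundwater flows toward the north

Total head at P-7: h = 370.51 m (water level in the piezometer is the total head).
Pressure head at P-12: ψ = P/(ρg) = 490.6×1000 / (1000 × 9.81) = 50.01 m.
Total head at P-12: h = z + ψ = 325.59 + 50.01 = 375.60 m.
Head difference: h(P-7) − h(P-12) = 370.51 − 375.60 = -5.09 m.
Hydraulic gradient: i = |Δh| / L = 5.09 / 1179.7 = 0.00431.
Flow is from higher to lower head: from P-12 toward P-7, i.e. toward the north.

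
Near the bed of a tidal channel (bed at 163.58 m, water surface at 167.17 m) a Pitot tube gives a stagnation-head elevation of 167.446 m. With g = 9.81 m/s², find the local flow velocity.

Near the bed, under hydrostatic conditions, the piezometric head (z + ψ) equals the free-surface elevation, 167.17 m.
Velocity head = total − piezometric = 167.446 − 167.17 = 0.276 m.
v = √(2g·h_v) = √(2 × 9.81 × 0.276) = 2.33 m/s.

v ≈ 2.33 m/s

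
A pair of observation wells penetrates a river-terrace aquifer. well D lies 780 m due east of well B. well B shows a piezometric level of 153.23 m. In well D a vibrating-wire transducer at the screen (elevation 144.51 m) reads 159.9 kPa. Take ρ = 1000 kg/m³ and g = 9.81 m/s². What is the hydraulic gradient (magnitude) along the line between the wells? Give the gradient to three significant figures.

Total head at well B: h = 153.23 m (water level in the piezometer is the total head).
Pressure head at well D: ψ = P/(ρg) = 159.9×1000 / (1000 × 9.81) = 16.30 m.
Total head at well D: h = z + ψ = 144.51 + 16.30 = 160.81 m.
Head difference: h(well B) − h(well D) = 153.23 − 160.81 = -7.58 m.
Hydraulic gradient: i = |Δh| / L = 7.58 / 780 = 0.00972.

i ≈ 0.00972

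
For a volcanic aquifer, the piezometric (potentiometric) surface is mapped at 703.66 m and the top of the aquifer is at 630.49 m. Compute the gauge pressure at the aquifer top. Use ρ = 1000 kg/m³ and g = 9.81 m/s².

Pressure head at the aquifer top: ψ = h − z = 703.66 − 630.49 = 73.17 m.
P = ρgψ = 1000 × 9.81 × 73.17 = 717798 Pa ≈ 718 kPa.

P ≈ 718 kPa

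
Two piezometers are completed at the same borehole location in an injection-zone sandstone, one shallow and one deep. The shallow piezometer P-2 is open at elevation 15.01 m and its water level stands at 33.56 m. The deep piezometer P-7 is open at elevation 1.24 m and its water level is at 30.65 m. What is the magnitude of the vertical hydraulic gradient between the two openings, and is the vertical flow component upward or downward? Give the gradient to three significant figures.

Total head at P-2: h = 33.56 m (water level in the standpipe).
Total head at P-7: h = 30.65 m.
Δh = h(P-2) − h(P-7) = 33.56 − 30.65 = 2.91 m.
Vertical separation Δz = 15.01 − 1.24 = 13.77 m.
|i_v| = |Δh| / Δz = 2.91 / 13.77 = 0.211.
Head is higher in the shallow piezometer, so vertical flow is downward (recharge condition).

|i_v| ≈ 0.211; vertical flow is downward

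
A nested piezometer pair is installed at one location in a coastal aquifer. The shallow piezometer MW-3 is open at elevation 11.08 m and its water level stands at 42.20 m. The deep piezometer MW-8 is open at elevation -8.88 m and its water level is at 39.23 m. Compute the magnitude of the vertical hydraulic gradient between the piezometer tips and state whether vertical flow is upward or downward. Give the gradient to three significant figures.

Total head at MW-3: h = 42.20 m (water level in the standpipe).
Total head at MW-8: h = 39.23 m.
Δh = h(MW-3) − h(MW-8) = 42.20 − 39.23 = 2.97 m.
Vertical separation Δz = 11.08 − (-8.88) = 19.96 m.
|i_v| = |Δh| / Δz = 2.97 / 19.96 = 0.149.
Head is higher in the shallow piezometer, so vertical flow is downward (recharge condition).

|i_v| ≈ 0.149; vertical flow is downward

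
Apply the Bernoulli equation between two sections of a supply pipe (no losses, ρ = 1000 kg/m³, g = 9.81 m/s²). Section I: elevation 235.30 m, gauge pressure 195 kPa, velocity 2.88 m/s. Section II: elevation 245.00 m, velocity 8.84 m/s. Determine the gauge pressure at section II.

Pressure head at I: ψ₁ = P₁/(ρg) = 195×1000 / (1000 × 9.81) = 19.88 m.
Velocity heads: v₁²/2g = 2.88²/19.62 = 0.423 m; v₂²/2g = 8.84²/19.62 = 3.983 m.
Total head H = z₁ + ψ₁ + v₁²/2g = 235.30 + 19.88 + 0.423 = 255.60 m.
ψ₂ = H − z₂ − v₂²/2g = 255.60 − 245.00 − 3.983 = 6.62 m.
P₂ = ρgψ₂ = 1000 × 9.81 × 6.62 ≈ 64.9 kPa.

P₂ ≈ 64.9 kPa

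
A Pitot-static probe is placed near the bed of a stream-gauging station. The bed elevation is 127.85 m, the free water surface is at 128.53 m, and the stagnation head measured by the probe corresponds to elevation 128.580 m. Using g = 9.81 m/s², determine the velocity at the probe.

Near the bed, under hydrostatic conditions, the piezometric head (z + ψ) equals the free-surface elevation, 128.53 m.
Velocity head = total − piezometric = 128.580 − 128.53 = 0.050 m.
v = √(2g·h_v) = √(2 × 9.81 × 0.050) = 0.990 m/s.

v ≈ 0.990 m/s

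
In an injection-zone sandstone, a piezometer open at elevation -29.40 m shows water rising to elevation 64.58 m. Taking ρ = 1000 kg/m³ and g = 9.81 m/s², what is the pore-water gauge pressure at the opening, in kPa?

P ≈ 922 kPa

Pressure head ψ = h − z = 64.58 − (-29.40) = 93.98 m.
P = ρgψ = 1000 × 9.81 × 93.98 = 921944 Pa ≈ 922 kPa.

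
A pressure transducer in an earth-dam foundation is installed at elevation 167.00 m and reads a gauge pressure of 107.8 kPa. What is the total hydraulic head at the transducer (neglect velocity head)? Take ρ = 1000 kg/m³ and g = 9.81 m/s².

ψ = P/(ρg) = 107.8×1000 / (1000 × 9.81) = 10.99 m.
h = z + ψ = 167.00 + 10.99 = 177.99 m.

h ≈ 177.99 m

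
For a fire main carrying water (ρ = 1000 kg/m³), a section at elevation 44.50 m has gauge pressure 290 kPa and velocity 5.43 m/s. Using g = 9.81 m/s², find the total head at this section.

Pressure head ψ = P/(ρg) = 290×1000 / (1000 × 9.81) = 29.56 m.
Velocity head = v²/(2g) = 5.43² / (2 × 9.81) = 1.503 m.
h = z + ψ + v²/(2g) = 44.50 + 29.56 + 1.503 = 75.56 m.

h ≈ 75.56 m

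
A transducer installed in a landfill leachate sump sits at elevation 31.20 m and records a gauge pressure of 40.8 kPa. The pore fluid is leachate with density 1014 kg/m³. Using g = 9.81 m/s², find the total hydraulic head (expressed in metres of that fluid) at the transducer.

h ≈ 35.30 m

ψ = P/(ρg) = 40.8×1000 / (1014 × 9.81) = 4.10 m.
h = z + ψ = 31.20 + 4.10 = 35.30 m.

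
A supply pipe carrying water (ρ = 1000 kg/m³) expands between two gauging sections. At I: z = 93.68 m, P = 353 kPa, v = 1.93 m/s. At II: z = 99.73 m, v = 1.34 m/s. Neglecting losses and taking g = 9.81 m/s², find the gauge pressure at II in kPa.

P₂ ≈ 295 kPa

Pressure head at I: ψ₁ = P₁/(ρg) = 353×1000 / (1000 × 9.81) = 35.98 m.
Velocity heads: v₁²/2g = 1.93²/19.62 = 0.190 m; v₂²/2g = 1.34²/19.62 = 0.092 m.
Total head H = z₁ + ψ₁ + v₁²/2g = 93.68 + 35.98 + 0.190 = 129.85 m.
ψ₂ = H − z₂ − v₂²/2g = 129.85 − 99.73 − 0.092 = 30.03 m.
P₂ = ρgψ₂ = 1000 × 9.81 × 30.03 ≈ 295 kPa.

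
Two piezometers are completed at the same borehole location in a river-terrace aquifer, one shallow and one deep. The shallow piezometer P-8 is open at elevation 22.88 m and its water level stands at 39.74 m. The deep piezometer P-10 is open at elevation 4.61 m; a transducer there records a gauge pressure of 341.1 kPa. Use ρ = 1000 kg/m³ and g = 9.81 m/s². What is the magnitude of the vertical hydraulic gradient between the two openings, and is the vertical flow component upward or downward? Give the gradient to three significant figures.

Total head at P-8: h = 39.74 m (water level in the standpipe).
Pressure head at P-10: ψ = P/(ρg) = 341.1×1000 / (1000 × 9.81) = 34.77 m.
Total head at P-10: h = z + ψ = 4.61 + 34.77 = 39.38 m.
Δh = h(P-8) − h(P-10) = 39.74 − 39.38 = 0.36 m.
Vertical separation Δz = 22.88 − 4.61 = 18.27 m.
|i_v| = |Δh| / Δz = 0.36 / 18.27 = 0.0197.
Head is higher in the shallow piezometer, so vertical flow is downward (recharge condition).

|i_v| ≈ 0.0197; vertical flow is downward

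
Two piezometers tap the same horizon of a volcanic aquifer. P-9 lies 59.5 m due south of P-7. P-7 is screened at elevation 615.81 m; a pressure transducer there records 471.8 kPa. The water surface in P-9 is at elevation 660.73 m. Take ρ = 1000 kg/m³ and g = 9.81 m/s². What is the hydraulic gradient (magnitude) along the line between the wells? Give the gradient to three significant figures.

i ≈ 0.0533

Pressure head at P-7: ψ = P/(ρg) = 471.8×1000 / (1000 × 9.81) = 48.09 m.
Total head at P-7: h = z + ψ = 615.81 + 48.09 = 663.90 m.
Total head at P-9: h = 660.73 m (water level in the piezometer is the total head).
Head difference: h(P-7) − h(P-9) = 663.90 − 660.73 = 3.17 m.
Hydraulic gradient: i = |Δh| / L = 3.17 / 59.5 = 0.0533.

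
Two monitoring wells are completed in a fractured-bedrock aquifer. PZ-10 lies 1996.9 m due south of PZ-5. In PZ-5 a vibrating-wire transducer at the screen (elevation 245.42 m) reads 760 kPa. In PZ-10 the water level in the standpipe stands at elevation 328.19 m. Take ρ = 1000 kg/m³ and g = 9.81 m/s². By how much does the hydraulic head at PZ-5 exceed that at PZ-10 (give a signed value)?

Pressure head at PZ-5: ψ = P/(ρg) = 760×1000 / (1000 × 9.81) = 77.47 m.
Total head at PZ-5: h = z + ψ = 245.42 + 77.47 = 322.89 m.
Total head at PZ-10: h = 328.19 m (water level in the piezometer is the total head).
Head difference: h(PZ-5) − h(PZ-10) = 322.89 − 328.19 = -5.30 m.

Δh ≈ -5.30 m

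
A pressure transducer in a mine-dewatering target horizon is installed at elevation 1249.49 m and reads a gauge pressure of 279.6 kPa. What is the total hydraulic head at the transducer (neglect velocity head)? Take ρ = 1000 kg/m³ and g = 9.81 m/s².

ψ = P/(ρg) = 279.6×1000 / (1000 × 9.81) = 28.50 m.
h = z + ψ = 1249.49 + 28.50 = 1277.99 m.

h ≈ 1277.99 m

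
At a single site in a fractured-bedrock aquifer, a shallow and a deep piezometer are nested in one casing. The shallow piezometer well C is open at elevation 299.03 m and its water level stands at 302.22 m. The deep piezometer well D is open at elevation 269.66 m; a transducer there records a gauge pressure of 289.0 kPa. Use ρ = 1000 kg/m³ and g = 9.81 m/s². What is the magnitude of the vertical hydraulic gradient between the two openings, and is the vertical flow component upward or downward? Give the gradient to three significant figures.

Total head at well C: h = 302.22 m (water level in the standpipe).
Pressure head at well D: ψ = P/(ρg) = 289.0×1000 / (1000 × 9.81) = 29.46 m.
Total head at well D: h = z + ψ = 269.66 + 29.46 = 299.12 m.
Δh = h(well C) − h(well D) = 302.22 − 299.12 = 3.10 m.
Vertical separation Δz = 299.03 − 269.66 = 29.37 m.
|i_v| = |Δh| / Δz = 3.10 / 29.37 = 0.106.
Head is higher in the shallow piezometer, so vertical flow is downward (recharge condition).

|i_v| ≈ 0.106; vertical flow is downward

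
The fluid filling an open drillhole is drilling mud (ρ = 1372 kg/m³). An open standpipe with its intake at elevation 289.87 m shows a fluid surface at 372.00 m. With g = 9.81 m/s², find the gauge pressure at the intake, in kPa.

P ≈ 1110 kPa

Pressure head ψ = h − z = 372.00 − 289.87 = 82.13 m.
P = ρgψ = 1372 × 9.81 × 82.13 = 1105414 Pa ≈ 1110 kPa.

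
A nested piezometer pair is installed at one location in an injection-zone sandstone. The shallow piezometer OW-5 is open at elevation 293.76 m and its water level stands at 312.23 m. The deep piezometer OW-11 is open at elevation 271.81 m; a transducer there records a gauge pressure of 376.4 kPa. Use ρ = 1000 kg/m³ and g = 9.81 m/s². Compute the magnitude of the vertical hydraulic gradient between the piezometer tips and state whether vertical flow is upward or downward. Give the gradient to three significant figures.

|i_v| ≈ 0.0934; vertical flow is downward

Total head at OW-5: h = 312.23 m (water level in the standpipe).
Pressure head at OW-11: ψ = P/(ρg) = 376.4×1000 / (1000 × 9.81) = 38.37 m.
Total head at OW-11: h = z + ψ = 271.81 + 38.37 = 310.18 m.
Δh = h(OW-5) − h(OW-11) = 312.23 − 310.18 = 2.05 m.
Vertical separation Δz = 293.76 − 271.81 = 21.95 m.
|i_v| = |Δh| / Δz = 2.05 / 21.95 = 0.0934.
Head is higher in the shallow piezometer, so vertical flow is downward (recharge condition).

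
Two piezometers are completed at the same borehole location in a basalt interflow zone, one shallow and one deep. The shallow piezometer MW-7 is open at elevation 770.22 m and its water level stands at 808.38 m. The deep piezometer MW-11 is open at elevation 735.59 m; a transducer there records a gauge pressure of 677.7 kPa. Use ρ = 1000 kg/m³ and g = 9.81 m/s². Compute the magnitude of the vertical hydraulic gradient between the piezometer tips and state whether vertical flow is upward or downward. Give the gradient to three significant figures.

Total head at MW-7: h = 808.38 m (water level in the standpipe).
Pressure head at MW-11: ψ = P/(ρg) = 677.7×1000 / (1000 × 9.81) = 69.08 m.
Total head at MW-11: h = z + ψ = 735.59 + 69.08 = 804.67 m.
Δh = h(MW-7) − h(MW-11) = 808.38 − 804.67 = 3.71 m.
Vertical separation Δz = 770.22 − 735.59 = 34.63 m.
|i_v| = |Δh| / Δz = 3.71 / 34.63 = 0.107.
Head is higher in the shallow piezometer, so vertical flow is downward (recharge condition).

|i_v| ≈ 0.107; vertical flow is downward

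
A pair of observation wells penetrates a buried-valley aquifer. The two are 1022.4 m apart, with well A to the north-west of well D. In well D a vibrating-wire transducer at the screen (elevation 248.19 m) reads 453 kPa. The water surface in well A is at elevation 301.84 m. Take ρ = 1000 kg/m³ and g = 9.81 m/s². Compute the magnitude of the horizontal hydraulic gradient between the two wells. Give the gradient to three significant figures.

i ≈ 0.00731

Pressure head at well D: ψ = P/(ρg) = 453×1000 / (1000 × 9.81) = 46.18 m.
Total head at well D: h = z + ψ = 248.19 + 46.18 = 294.37 m.
Total head at well A: h = 301.84 m (water level in the piezometer is the total head).
Head difference: h(well D) − h(well A) = 294.37 − 301.84 = -7.47 m.
Hydraulic gradient: i = |Δh| / L = 7.47 / 1022.4 = 0.00731.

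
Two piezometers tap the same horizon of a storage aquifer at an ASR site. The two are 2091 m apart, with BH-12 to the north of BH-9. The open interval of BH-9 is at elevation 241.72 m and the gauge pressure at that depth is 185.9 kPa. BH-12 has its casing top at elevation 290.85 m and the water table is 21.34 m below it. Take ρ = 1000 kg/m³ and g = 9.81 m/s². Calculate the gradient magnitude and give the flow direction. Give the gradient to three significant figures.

Pressure head at BH-9: ψ = P/(ρg) = 185.9×1000 / (1000 × 9.81) = 18.95 m.
Total head at BH-9: h = z + ψ = 241.72 + 18.95 = 260.67 m.
Total head at BH-12: h = 290.85 − 21.34 = 269.51 m.
Head difference: h(BH-9) − h(BH-12) = 260.67 − 269.51 = -8.84 m.
Hydraulic gradient: i = |Δh| / L = 8.84 / 2091 = 0.00423.
Flow is from higher to lower head: from BH-12 toward BH-9, i.e. toward the south.

i ≈ 0.00423; groundwater flows toward the south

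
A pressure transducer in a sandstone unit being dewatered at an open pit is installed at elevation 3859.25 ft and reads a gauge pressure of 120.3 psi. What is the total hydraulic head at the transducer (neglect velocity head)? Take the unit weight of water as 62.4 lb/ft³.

h ≈ 4136.87 ft

ψ = 144·P/γ = 144 × 120.3 / 62.4 = 277.62 ft.
h = z + ψ = 3859.25 + 277.62 = 4136.87 ft.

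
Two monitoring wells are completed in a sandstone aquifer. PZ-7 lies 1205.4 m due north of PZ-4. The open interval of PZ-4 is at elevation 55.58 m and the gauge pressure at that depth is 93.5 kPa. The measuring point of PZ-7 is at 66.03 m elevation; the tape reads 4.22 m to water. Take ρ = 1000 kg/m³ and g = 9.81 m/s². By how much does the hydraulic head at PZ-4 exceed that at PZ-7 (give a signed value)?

Pressure head at PZ-4: ψ = P/(ρg) = 93.5×1000 / (1000 × 9.81) = 9.53 m.
Total head at PZ-4: h = z + ψ = 55.58 + 9.53 = 65.11 m.
Total head at PZ-7: h = 66.03 − 4.22 = 61.81 m.
Head difference: h(PZ-4) − h(PZ-7) = 65.11 − 61.81 = 3.30 m.

Δh ≈ 3.30 m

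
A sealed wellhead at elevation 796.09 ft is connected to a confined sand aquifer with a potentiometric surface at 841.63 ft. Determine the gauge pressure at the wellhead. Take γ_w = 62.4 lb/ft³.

Head above the cap: Δh = 841.63 − 796.09 = 45.54 ft.
P = γΔh/144 = 62.4 × 45.54 / 144 = 19.7 psi.

P ≈ 19.7 psi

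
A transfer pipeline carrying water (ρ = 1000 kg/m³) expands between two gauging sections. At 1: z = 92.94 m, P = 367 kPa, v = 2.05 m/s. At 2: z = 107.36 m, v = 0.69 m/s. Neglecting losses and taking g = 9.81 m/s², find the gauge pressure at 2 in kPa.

Pressure head at 1: ψ₁ = P₁/(ρg) = 367×1000 / (1000 × 9.81) = 37.41 m.
Velocity heads: v₁²/2g = 2.05²/19.62 = 0.214 m; v₂²/2g = 0.69²/19.62 = 0.024 m.
Total head H = z₁ + ψ₁ + v₁²/2g = 92.94 + 37.41 + 0.214 = 130.56 m.
ψ₂ = H − z₂ − v₂²/2g = 130.56 − 107.36 − 0.024 = 23.18 m.
P₂ = ρgψ₂ = 1000 × 9.81 × 23.18 ≈ 227 kPa.

P₂ ≈ 227 kPa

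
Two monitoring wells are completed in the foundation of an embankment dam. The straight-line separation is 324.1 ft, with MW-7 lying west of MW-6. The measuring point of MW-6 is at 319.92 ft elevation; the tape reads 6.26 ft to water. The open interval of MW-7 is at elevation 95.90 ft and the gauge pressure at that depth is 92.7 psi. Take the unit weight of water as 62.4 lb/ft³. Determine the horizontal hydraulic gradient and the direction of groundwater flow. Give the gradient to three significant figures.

Total head at MW-6: h = 319.92 − 6.26 = 313.66 ft.
Pressure head at MW-7: ψ = 144·P/γ = 144 × 92.7 / 62.4 = 213.92 ft.
Total head at MW-7: h = z + ψ = 95.90 + 213.92 = 309.82 ft.
Head difference: h(MW-6) − h(MW-7) = 313.66 − 309.82 = 3.84 ft.
Hydraulic gradient: i = |Δh| / L = 3.84 / 324.1 = 0.0118.
Flow is from higher to lower head: from MW-6 toward MW-7, i.e. toward the west.

i ≈ 0.0118; groundwater flows toward the west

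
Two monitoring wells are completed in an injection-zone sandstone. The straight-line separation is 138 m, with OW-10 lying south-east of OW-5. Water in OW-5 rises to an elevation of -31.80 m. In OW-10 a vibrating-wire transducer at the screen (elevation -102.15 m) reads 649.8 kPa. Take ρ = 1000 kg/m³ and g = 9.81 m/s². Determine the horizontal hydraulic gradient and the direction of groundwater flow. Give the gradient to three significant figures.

Total head at OW-5: h = -31.80 m (water level in the piezometer is the total head).
Pressure head at OW-10: ψ = P/(ρg) = 649.8×1000 / (1000 × 9.81) = 66.24 m.
Total head at OW-10: h = z + ψ = -102.15 + 66.24 = -35.91 m.
Head difference: h(OW-5) − h(OW-10) = -31.80 − (-35.91) = 4.11 m.
Hydraulic gradient: i = |Δh| / L = 4.11 / 138 = 0.0298.
Flow is from higher to lower head: from OW-5 toward OW-10, i.e. toward the south-east.

i ≈ 0.0298; groundwater flows toward the south-east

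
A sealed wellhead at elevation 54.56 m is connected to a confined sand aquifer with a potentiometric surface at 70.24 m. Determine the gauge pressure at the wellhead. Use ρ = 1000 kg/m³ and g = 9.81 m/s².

P ≈ 154 kPa

Head above the cap: Δh = 70.24 − 54.56 = 15.68 m.
P = ρgΔh = 1000 × 9.81 × 15.68 = 153821 Pa ≈ 154 kPa.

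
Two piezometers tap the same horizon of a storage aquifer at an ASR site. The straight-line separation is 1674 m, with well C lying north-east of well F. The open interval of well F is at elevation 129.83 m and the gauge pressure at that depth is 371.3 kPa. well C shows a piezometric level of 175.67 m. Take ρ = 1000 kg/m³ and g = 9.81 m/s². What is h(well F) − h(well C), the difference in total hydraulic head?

Pressure head at well F: ψ = P/(ρg) = 371.3×1000 / (1000 × 9.81) = 37.85 m.
Total head at well F: h = z + ψ = 129.83 + 37.85 = 167.68 m.
Total head at well C: h = 175.67 m (water level in the piezometer is the total head).
Head difference: h(well F) − h(well C) = 167.68 − 175.67 = -7.99 m.

Δh ≈ -7.99 m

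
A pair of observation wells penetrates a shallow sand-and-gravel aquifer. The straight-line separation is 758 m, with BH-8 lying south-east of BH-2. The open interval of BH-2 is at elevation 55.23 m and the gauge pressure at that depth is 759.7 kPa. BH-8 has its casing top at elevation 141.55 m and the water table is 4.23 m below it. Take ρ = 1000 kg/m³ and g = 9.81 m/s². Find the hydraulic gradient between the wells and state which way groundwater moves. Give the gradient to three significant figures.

Pressure head at BH-2: ψ = P/(ρg) = 759.7×1000 / (1000 × 9.81) = 77.44 m.
Total head at BH-2: h = z + ψ = 55.23 + 77.44 = 132.67 m.
Total head at BH-8: h = 141.55 − 4.23 = 137.32 m.
Head difference: h(BH-2) − h(BH-8) = 132.67 − 137.32 = -4.65 m.
Hydraulic gradient: i = |Δh| / L = 4.65 / 758 = 0.00613.
Flow is from higher to lower head: from BH-8 toward BH-2, i.e. toward the north-west.

i ≈ 0.00613; groundwater flows toward the north-west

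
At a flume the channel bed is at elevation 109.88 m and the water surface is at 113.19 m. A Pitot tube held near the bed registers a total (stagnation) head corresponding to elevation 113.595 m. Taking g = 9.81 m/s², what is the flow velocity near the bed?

Near the bed, under hydrostatic conditions, the piezometric head (z + ψ) equals the free-surface elevation, 113.19 m.
Velocity head = total − piezometric = 113.595 − 113.19 = 0.405 m.
v = √(2g·h_v) = √(2 × 9.81 × 0.405) = 2.82 m/s.

v ≈ 2.82 m/s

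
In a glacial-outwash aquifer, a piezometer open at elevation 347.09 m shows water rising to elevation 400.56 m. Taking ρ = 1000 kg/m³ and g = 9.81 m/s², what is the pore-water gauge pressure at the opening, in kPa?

Pressure head ψ = h − z = 400.56 − 347.09 = 53.47 m.
P = ρgψ = 1000 × 9.81 × 53.47 = 524541 Pa ≈ 525 kPa.

P ≈ 525 kPa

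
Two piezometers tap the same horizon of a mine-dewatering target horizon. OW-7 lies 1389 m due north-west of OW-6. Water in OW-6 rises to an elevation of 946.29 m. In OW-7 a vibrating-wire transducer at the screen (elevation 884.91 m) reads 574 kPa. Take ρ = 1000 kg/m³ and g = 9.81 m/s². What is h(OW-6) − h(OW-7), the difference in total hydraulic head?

Total head at OW-6: h = 946.29 m (water level in the piezometer is the total head).
Pressure head at OW-7: ψ = P/(ρg) = 574×1000 / (1000 × 9.81) = 58.51 m.
Total head at OW-7: h = z + ψ = 884.91 + 58.51 = 943.42 m.
Head difference: h(OW-6) − h(OW-7) = 946.29 − 943.42 = 2.87 m.

Δh ≈ 2.87 m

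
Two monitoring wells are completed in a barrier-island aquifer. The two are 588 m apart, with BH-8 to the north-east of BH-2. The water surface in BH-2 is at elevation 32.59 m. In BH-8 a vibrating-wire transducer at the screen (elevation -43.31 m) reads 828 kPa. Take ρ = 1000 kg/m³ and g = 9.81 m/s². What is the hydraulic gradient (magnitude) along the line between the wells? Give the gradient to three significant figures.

i ≈ 0.0145

Total head at BH-2: h = 32.59 m (water level in the piezometer is the total head).
Pressure head at BH-8: ψ = P/(ρg) = 828×1000 / (1000 × 9.81) = 84.40 m.
Total head at BH-8: h = z + ψ = -43.31 + 84.40 = 41.09 m.
Head difference: h(BH-2) − h(BH-8) = 32.59 − 41.09 = -8.50 m.
Hydraulic gradient: i = |Δh| / L = 8.50 / 588 = 0.0145.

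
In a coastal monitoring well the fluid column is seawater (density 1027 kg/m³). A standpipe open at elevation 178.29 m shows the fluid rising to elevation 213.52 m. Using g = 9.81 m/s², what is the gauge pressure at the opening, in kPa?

Pressure head ψ = h − z = 213.52 − 178.29 = 35.23 m.
P = ρgψ = 1027 × 9.81 × 35.23 = 354938 Pa ≈ 355 kPa.

P ≈ 355 kPa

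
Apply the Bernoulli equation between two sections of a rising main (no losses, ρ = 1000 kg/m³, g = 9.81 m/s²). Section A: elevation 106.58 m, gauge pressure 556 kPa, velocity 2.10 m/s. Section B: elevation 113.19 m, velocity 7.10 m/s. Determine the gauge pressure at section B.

Pressure head at A: ψ₁ = P₁/(ρg) = 556×1000 / (1000 × 9.81) = 56.68 m.
Velocity heads: v₁²/2g = 2.10²/19.62 = 0.225 m; v₂²/2g = 7.10²/19.62 = 2.569 m.
Total head H = z₁ + ψ₁ + v₁²/2g = 106.58 + 56.68 + 0.225 = 163.48 m.
ψ₂ = H − z₂ − v₂²/2g = 163.48 − 113.19 − 2.569 = 47.72 m.
P₂ = ρgψ₂ = 1000 × 9.81 × 47.72 ≈ 468 kPa.

P₂ ≈ 468 kPa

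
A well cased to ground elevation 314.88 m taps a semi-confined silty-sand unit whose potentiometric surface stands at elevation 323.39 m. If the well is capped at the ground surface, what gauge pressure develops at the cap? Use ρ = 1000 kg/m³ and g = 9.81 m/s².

Head above the cap: Δh = 323.39 − 314.88 = 8.51 m.
P = ρgΔh = 1000 × 9.81 × 8.51 = 83483 Pa ≈ 83.5 kPa.

P ≈ 83.5 kPa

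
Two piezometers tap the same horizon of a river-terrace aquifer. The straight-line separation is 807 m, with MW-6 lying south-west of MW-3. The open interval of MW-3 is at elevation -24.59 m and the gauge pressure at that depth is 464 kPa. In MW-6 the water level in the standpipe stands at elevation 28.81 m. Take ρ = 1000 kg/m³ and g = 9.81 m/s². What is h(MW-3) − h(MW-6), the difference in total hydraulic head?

Pressure head at MW-3: ψ = P/(ρg) = 464×1000 / (1000 × 9.81) = 47.30 m.
Total head at MW-3: h = z + ψ = -24.59 + 47.30 = 22.71 m.
Total head at MW-6: h = 28.81 m (water level in the piezometer is the total head).
Head difference: h(MW-3) − h(MW-6) = 22.71 − 28.81 = -6.10 m.

Δh ≈ -6.10 m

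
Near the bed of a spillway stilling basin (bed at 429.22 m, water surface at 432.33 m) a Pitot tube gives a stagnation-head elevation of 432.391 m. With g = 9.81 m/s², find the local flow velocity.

Near the bed, under hydrostatic conditions, the piezometric head (z + ψ) equals the free-surface elevation, 432.33 m.
Velocity head = total − piezometric = 432.391 − 432.33 = 0.061 m.
v = √(2g·h_v) = √(2 × 9.81 × 0.061) = 1.09 m/s.

v ≈ 1.09 m/s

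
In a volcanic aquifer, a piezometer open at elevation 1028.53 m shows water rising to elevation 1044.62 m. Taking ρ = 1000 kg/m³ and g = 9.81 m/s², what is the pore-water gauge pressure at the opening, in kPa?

P ≈ 158 kPa

Pressure head ψ = h − z = 1044.62 − 1028.53 = 16.09 m.
P = ρgψ = 1000 × 9.81 × 16.09 = 157843 Pa ≈ 158 kPa.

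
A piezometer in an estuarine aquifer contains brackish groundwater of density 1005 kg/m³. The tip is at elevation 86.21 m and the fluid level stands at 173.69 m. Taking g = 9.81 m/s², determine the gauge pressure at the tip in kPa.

Pressure head ψ = h − z = 173.69 − 86.21 = 87.48 m.
P = ρgψ = 1005 × 9.81 × 87.48 = 862470 Pa ≈ 862 kPa.

P ≈ 862 kPa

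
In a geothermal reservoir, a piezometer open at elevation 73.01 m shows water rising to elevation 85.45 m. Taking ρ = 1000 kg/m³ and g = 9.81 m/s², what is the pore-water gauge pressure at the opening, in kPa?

Pressure head ψ = h − z = 85.45 − 73.01 = 12.44 m.
P = ρgψ = 1000 × 9.81 × 12.44 = 122036 Pa ≈ 122 kPa.

P ≈ 122 kPa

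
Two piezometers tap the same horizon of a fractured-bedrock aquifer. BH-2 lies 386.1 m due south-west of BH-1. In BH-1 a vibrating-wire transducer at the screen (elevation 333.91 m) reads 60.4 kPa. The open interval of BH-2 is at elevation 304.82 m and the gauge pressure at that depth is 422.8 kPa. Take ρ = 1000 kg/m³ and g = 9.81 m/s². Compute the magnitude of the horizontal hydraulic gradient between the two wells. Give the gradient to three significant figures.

Pressure head at BH-1: ψ = P/(ρg) = 60.4×1000 / (1000 × 9.81) = 6.16 m.
Total head at BH-1: h = z + ψ = 333.91 + 6.16 = 340.07 m.
Pressure head at BH-2: ψ = P/(ρg) = 422.8×1000 / (1000 × 9.81) = 43.10 m.
Total head at BH-2: h = z + ψ = 304.82 + 43.10 = 347.92 m.
Head difference: h(BH-1) − h(BH-2) = 340.07 − 347.92 = -7.85 m.
Hydraulic gradient: i = |Δh| / L = 7.85 / 386.1 = 0.0203.

i ≈ 0.0203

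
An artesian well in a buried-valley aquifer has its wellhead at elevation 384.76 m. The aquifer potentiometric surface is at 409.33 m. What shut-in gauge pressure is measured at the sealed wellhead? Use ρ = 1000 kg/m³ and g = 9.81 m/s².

P ≈ 241 kPa

Head above the cap: Δh = 409.33 − 384.76 = 24.57 m.
P = ρgΔh = 1000 × 9.81 × 24.57 = 241032 Pa ≈ 241 kPa.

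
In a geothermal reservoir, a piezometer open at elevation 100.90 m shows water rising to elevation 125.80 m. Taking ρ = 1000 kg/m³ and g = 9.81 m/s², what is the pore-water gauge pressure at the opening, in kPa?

Pressure head ψ = h − z = 125.80 − 100.90 = 24.90 m.
P = ρgψ = 1000 × 9.81 × 24.90 = 244269 Pa ≈ 244 kPa.

P ≈ 244 kPa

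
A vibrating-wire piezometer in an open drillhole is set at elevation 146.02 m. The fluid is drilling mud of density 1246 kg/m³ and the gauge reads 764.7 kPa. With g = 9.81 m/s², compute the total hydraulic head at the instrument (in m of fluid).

ψ = P/(ρg) = 764.7×1000 / (1246 × 9.81) = 62.56 m.
h = z + ψ = 146.02 + 62.56 = 208.58 m.

h ≈ 208.58 m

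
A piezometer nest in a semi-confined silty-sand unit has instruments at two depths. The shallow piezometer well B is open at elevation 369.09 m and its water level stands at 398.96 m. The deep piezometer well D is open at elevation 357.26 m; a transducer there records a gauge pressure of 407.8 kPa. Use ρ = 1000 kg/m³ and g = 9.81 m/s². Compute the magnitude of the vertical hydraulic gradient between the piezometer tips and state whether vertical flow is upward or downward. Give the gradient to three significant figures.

|i_v| ≈ 0.0110; vertical flow is downward

Total head at well B: h = 398.96 m (water level in the standpipe).
Pressure head at well D: ψ = P/(ρg) = 407.8×1000 / (1000 × 9.81) = 41.57 m.
Total head at well D: h = z + ψ = 357.26 + 41.57 = 398.83 m.
Δh = h(well B) − h(well D) = 398.96 − 398.83 = 0.13 m.
Vertical separation Δz = 369.09 − 357.26 = 11.83 m.
|i_v| = |Δh| / Δz = 0.13 / 11.83 = 0.0110.
Head is higher in the shallow piezometer, so vertical flow is downward (recharge condition).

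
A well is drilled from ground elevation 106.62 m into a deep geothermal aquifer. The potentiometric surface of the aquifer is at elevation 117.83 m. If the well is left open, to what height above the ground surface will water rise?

Water rises to the potentiometric surface, so the rise above ground = 117.83 − 106.62 = 11.21 m.

≈ 11.21 m above ground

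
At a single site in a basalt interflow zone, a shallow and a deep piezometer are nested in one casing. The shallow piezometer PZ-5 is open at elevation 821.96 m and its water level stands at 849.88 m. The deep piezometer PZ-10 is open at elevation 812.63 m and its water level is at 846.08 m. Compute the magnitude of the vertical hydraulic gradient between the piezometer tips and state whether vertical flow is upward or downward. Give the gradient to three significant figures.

|i_v| ≈ 0.407; vertical flow is downward

Total head at PZ-5: h = 849.88 m (water level in the standpipe).
Total head at PZ-10: h = 846.08 m.
Δh = h(PZ-5) − h(PZ-10) = 849.88 − 846.08 = 3.80 m.
Vertical separation Δz = 821.96 − 812.63 = 9.33 m.
|i_v| = |Δh| / Δz = 3.80 / 9.33 = 0.407.
Head is higher in the shallow piezometer, so vertical flow is downward (recharge condition).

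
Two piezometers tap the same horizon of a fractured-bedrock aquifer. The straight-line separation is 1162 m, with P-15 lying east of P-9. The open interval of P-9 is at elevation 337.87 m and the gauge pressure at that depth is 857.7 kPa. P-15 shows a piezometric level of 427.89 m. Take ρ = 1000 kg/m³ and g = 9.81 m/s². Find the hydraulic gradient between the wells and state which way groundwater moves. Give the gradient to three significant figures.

Pressure head at P-9: ψ = P/(ρg) = 857.7×1000 / (1000 × 9.81) = 87.43 m.
Total head at P-9: h = z + ψ = 337.87 + 87.43 = 425.30 m.
Total head at P-15: h = 427.89 m (water level in the piezometer is the total head).
Head difference: h(P-9) − h(P-15) = 425.30 − 427.89 = -2.59 m.
Hydraulic gradient: i = |Δh| / L = 2.59 / 1162 = 0.00223.
Flow is from higher to lower head: from P-15 toward P-9, i.e. toward the west.

i ≈ 0.00223; groundwater flows toward the west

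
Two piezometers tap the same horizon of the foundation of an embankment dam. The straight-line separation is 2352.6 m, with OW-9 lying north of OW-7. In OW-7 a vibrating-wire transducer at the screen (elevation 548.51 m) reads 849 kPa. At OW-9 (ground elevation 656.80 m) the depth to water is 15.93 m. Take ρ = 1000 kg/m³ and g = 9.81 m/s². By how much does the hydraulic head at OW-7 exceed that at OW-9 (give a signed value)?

Δh ≈ -5.82 m

Pressure head at OW-7: ψ = P/(ρg) = 849×1000 / (1000 × 9.81) = 86.54 m.
Total head at OW-7: h = z + ψ = 548.51 + 86.54 = 635.05 m.
Total head at OW-9: h = 656.80 − 15.93 = 640.87 m.
Head difference: h(OW-7) − h(OW-9) = 635.05 − 640.87 = -5.82 m.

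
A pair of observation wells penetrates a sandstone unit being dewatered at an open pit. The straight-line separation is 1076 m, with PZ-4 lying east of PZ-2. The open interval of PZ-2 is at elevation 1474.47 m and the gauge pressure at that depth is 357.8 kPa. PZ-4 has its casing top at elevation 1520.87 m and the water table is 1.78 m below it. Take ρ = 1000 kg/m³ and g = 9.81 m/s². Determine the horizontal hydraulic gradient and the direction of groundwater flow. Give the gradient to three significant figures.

Pressure head at PZ-2: ψ = P/(ρg) = 357.8×1000 / (1000 × 9.81) = 36.47 m.
Total head at PZ-2: h = z + ψ = 1474.47 + 36.47 = 1510.94 m.
Total head at PZ-4: h = 1520.87 − 1.78 = 1519.09 m.
Head difference: h(PZ-2) − h(PZ-4) = 1510.94 − 1519.09 = -8.15 m.
Hydraulic gradient: i = |Δh| / L = 8.15 / 1076 = 0.00757.
Flow is from higher to lower head: from PZ-4 toward PZ-2, i.e. toward the west.

i ≈ 0.00757; groundwater flows toward the west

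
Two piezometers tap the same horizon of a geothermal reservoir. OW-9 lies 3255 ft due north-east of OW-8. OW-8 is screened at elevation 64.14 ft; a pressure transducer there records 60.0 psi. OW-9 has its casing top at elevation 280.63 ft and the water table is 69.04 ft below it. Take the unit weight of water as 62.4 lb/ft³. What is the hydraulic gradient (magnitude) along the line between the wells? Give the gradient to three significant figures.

i ≈ 0.00276

Pressure head at OW-8: ψ = 144·P/γ = 144 × 60.0 / 62.4 = 138.46 ft.
Total head at OW-8: h = z + ψ = 64.14 + 138.46 = 202.60 ft.
Total head at OW-9: h = 280.63 − 69.04 = 211.59 ft.
Head difference: h(OW-8) − h(OW-9) = 202.60 − 211.59 = -8.99 ft.
Hydraulic gradient: i = |Δh| / L = 8.99 / 3255 = 0.00276.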